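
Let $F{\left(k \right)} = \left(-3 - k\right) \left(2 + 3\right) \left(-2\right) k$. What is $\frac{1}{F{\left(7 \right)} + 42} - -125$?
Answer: $\frac{92751}{742} \approx 125.0$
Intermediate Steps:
$F{\left(k \right)} = k \left(30 + 10 k\right)$ ($F{\left(k \right)} = \left(-3 - k\right) 5 \left(-2\right) k = \left(-3 - k\right) \left(-10\right) k = \left(30 + 10 k\right) k = k \left(30 + 10 k\right)$)
$\frac{1}{F{\left(7 \right)} + 42} - -125 = \frac{1}{10 \cdot 7 \left(3 + 7\right) + 42} - -125 = \frac{1}{10 \cdot 7 \cdot 10 + 42} + 125 = \frac{1}{700 + 42} + 125 = \frac{1}{742} + 125 = \frac{92751}{742}$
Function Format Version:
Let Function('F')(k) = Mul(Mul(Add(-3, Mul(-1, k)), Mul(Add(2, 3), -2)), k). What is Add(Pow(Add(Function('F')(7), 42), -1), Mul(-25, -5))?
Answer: Rational(92751, 742) ≈ 125.00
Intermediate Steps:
Function('F')(k) = Mul(k, Add(30, Mul(10, k))) (Function('F')(k) = Mul(Mul(Add(-3, Mul(-1, k)), Mul(5, -2)), k) = Mul(Mul(Add(-3, Mul(-1, k)), -10), k) = Mul(Add(30, Mul(10, k)), k) = Mul(k, Add(30, Mul(10, k))))
Add(Pow(Add(Function('F')(7), 42), -1), Mul(-25, -5)) = Add(Pow(Add(Mul(10, 7, Add(3, 7)), 42), -1), Mul(-25, -5)) = Add(Pow(Add(Mul(10, 7, 10), 42), -1), 125) = Add(Pow(Add(700, 42), -1), 125) = Add(Pow(742, -1), 125) = Add(Rational(1, 742), 125) = Rational(92751, 742)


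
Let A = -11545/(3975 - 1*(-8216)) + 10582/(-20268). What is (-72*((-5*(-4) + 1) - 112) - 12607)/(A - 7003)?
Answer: 748056461670/865357288393 ≈ 0.86445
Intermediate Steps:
A = -181499611/123543594 (A = -11545/(3975 + 8216) + 10582*(-1/20268) = -11545/12191 - 5291/10134 = -181499611/123543594 ≈ -1.4691)
(-72*((-5*(-4) + 1) - 112) - 12607)/(A - 7003) = (-72*((-5*(-4) + 1) - 112) - 12607)/(-181499611/123543594 - 7003) = (-72*((20 + 1) - 112) - 12607)/(-865357288393/123543594) = (-72*(21 - 112) - 12607)*(-123543594/865357288393) = (-72*(-91) - 12607)*(-123543594/865357288393) = (6552 - 12607)*(-123543594/865357288393) = -6055*(-123543594/865357288393) = 748056461670/865357288393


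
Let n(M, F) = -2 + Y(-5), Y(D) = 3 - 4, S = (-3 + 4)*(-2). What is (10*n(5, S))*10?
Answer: -300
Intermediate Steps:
S = -2 (S = 1*(-2) = -2)
Y(D) = -1
n(M, F) = -3 (n(M, F) = -2 - 1 = -3)
(10*n(5, S))*10 = (10*(-3))*10 = -30*10 = -300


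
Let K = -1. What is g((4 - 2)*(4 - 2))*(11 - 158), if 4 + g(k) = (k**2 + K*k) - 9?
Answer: 147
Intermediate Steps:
g(k) = -13 + k**2 - k (g(k) = -4 + ((k**2 - k) - 9) = -4 + (-9 + k**2 - k) = -13 + k**2 - k)
g((4 - 2)*(4 - 2))*(11 - 158) = (-13 + ((4 - 2)*(4 - 2))**2 - (4 - 2)*(4 - 2))*(11 - 158) = (-13 + (2*2)**2 - 2*2)*(-147) = (-13 + 4**2 - 1*4)*(-147) = (-13 + 16 - 4)*(-147) = -1*(-147) = 147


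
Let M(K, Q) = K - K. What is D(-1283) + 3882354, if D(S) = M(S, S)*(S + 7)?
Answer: 3882354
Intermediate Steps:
M(K, Q) = 0
D(S) = 0 (D(S) = 0*(S + 7) = 0*(7 + S) = 0)
D(-1283) + 3882354 = 0 + 3882354 = 3882354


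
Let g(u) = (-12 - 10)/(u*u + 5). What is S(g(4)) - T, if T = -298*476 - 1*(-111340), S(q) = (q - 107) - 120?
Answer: 635879/21 ≈ 30280.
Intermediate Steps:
g(u) = -22/(5 + u²) (g(u) = -22/(u² + 5) = -22/(5 + u²))
S(q) = -227 + q (S(q) = (-107 + q) - 120 = -227 + q)
T = -30508 (T = -141848 + 111340 = -30508)
S(g(4)) - T = (-227 - 22/(5 + 4²)) - 1*(-30508) = (-227 - 22/(5 + 16)) + 30508 = (-227 - 22/21) + 30508 = -4789/21 + 30508 = 635879/21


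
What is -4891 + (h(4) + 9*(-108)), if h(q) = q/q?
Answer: -5862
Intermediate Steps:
h(q) = 1
-4891 + (h(4) + 9*(-108)) = -4891 + (1 + 9*(-108)) = -4891 + (1 - 972) = -4891 - 971 = -5862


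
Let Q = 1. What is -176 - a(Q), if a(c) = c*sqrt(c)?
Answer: -177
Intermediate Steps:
a(c) = c**(3/2)
-176 - a(Q) = -176 - 1**(3/2) = -176 - 1*1 = -176 - 1 = -177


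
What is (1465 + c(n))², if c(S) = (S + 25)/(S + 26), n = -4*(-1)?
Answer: 1934152441/900 ≈ 2.1491e+6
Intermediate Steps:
n = 4
c(S) = (25 + S)/(26 + S)
(1465 + c(n))² = (1465 + (25 + 4)/(26 + 4))² = (1465 + 29/30)² = (43979/30)² = 1934152441/900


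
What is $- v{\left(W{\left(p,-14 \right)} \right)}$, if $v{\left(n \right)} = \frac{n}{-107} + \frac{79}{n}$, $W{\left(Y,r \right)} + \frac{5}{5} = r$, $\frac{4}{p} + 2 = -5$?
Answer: $\frac{8228}{1605} \approx 5.1265$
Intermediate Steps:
$p = - \frac{4}{7}$ ($p = \frac{4}{-2 - 5} = \frac{4}{-7} = 4 \left(- \frac{1}{7}\right) = - \frac{4}{7} \approx -0.57143$)
$W{\left(Y,r \right)} = -1 + r$
$v{\left(n \right)} = \frac{79}{n} - \frac{n}{107}$ ($v{\left(n \right)} = n \left(- \frac{1}{107}\right) + \frac{79}{n} = - \frac{n}{107} + \frac{79}{n} = \frac{79}{n} - \frac{n}{107}$)
$- v{\left(W{\left(p,-14 \right)} \right)} = - (\frac{79}{-1 - 14} - \frac{-1 - 14}{107}) = - (\frac{79}{-15} - - \frac{15}{107}) = - (79 \left(- \frac{1}{15}\right) + \frac{15}{107}) = - (- \frac{79}{15} + \frac{15}{107}) = \left(-1\right) \left(- \frac{8228}{1605}\right) = \frac{8228}{1605}$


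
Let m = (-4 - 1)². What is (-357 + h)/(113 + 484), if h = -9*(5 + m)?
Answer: -209/199 ≈ -1.0503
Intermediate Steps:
m = 25 (m = (-5)² = 25)
h = -270 (h = -9*(5 + 25) = -9*30 = -270)
(-357 + h)/(113 + 484) = (-357 - 270)/(113 + 484) = -627/597 = -627*1/597 = -209/199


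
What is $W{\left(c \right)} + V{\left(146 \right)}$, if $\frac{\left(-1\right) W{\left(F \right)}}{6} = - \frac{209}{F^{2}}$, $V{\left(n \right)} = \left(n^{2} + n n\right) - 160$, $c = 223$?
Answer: $\frac{2112091342}{49729} \approx 42472.0$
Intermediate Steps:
$V{\left(n \right)} = -160 + 2 n^{2}$ ($V{\left(n \right)} = \left(n^{2} + n^{2}\right) - 160 = 2 n^{2} - 160 = -160 + 2 n^{2}$)
$W{\left(F \right)} = \frac{1254}{F^{2}}$ ($W{\left(F \right)} = - 6 \left(- \frac{209}{F^{2}}\right) = \frac{1254}{F^{2}}$)
$W{\left(c \right)} + V{\left(146 \right)} = \frac{1254}{49729} - \left(160 - 2 \cdot 146^{2}\right) = 1254 \cdot \frac{1}{49729} + \left(-160 + 2 \cdot 21316\right) = \frac{1254}{49729} + \left(-160 + 42632\right) = \frac{1254}{49729} + 42472 = \frac{2112091342}{49729}$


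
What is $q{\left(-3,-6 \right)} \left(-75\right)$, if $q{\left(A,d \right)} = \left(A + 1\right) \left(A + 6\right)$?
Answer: $450$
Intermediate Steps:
$q{\left(A,d \right)} = \left(1 + A\right) \left(6 + A\right)$
$q{\left(-3,-6 \right)} \left(-75\right) = \left(6 + \left(-3\right)^{2} + 7 \left(-3\right)\right) \left(-75\right) = \left(6 + 9 - 21\right) \left(-75\right) = \left(-6\right) \left(-75\right) = 450$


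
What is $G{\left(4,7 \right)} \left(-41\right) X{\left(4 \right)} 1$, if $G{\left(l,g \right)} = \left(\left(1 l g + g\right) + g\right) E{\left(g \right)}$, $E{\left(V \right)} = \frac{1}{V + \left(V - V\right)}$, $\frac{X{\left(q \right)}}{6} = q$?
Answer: $-5904$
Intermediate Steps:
$X{\left(q \right)} = 6 q$
$E{\left(V \right)} = \frac{1}{V}$ ($E{\left(V \right)} = \frac{1}{V + 0} = \frac{1}{V}$)
$G{\left(l,g \right)} = \frac{2 g + g l}{g}$ ($G{\left(l,g \right)} = \frac{\left(1 l g + g\right) + g}{g} = \frac{\left(l g + g\right) + g}{g} = \frac{\left(g l + g\right) + g}{g} = \frac{\left(g + g l\right) + g}{g} = \frac{2 g + g l}{g}$)
$G{\left(4,7 \right)} \left(-41\right) X{\left(4 \right)} 1 = \left(2 + 4\right) \left(-41\right) 6 \cdot 4 \cdot 1 = 6 \left(-41\right) 24 \cdot 1 = \left(-246\right) 24 = -5904$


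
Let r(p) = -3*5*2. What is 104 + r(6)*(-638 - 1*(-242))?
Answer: 11984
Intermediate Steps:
r(p) = -30 (r(p) = -15*2 = -30)
104 + r(6)*(-638 - 1*(-242)) = 104 - 30*(-638 - 1*(-242)) = 104 - 30*(-638 + 242) = 104 - 30*(-396) = 104 + 11880 = 11984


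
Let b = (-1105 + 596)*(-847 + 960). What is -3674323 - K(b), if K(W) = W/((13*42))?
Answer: -2006122841/546 ≈ -3.6742e+6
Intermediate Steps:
b = -57517 (b = -509*113 = -57517)
K(W) = W/546
-3674323 - K(b) = -3674323 - (-57517)/546 = -3674323 - 1*(-57517/546) = -3674323 + 57517/546 = -2006122841/546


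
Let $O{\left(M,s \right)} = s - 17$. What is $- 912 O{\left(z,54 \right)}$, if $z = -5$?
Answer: $-33744$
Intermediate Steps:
$O{\left(M,s \right)} = -17 + s$
$- 912 O{\left(z,54 \right)} = - 912 \left(-17 + 54\right) = \left(-912\right) 37 = -33744$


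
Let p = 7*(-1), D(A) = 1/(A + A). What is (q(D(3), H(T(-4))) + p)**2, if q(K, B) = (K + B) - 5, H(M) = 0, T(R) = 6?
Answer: 5041/36 ≈ 140.03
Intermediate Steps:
D(A) = 1/(2*A)
q(K, B) = -5 + B + K (q(K, B) = (B + K) - 5 = -5 + B + K)
p = -7
(q(D(3), H(T(-4))) + p)**2 = ((-5 + 0 + (1/2)/3) - 7)**2 = ((-5 + 0 + (1/2)*(1/3)) - 7)**2 = ((-5 + 0 + 1/6) - 7)**2 = (-29/6 - 7)**2 = (-71/6)**2 = 5041/36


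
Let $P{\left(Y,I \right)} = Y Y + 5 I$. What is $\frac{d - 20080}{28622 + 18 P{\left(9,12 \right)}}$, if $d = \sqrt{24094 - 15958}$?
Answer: $- \frac{502}{779} + \frac{3 \sqrt{226}}{15580} \approx -0.64152$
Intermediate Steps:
$P{\left(Y,I \right)} = Y^{2} + 5 I$
$d = 6 \sqrt{226}$ ($d = \sqrt{8136} = 6 \sqrt{226} \approx 90.2$)
$\frac{d - 20080}{28622 + 18 P{\left(9,12 \right)}} = \frac{6 \sqrt{226} - 20080}{28622 + 18 \left(9^{2} + 5 \cdot 12\right)} = \frac{-20080 + 6 \sqrt{226}}{28622 + 18 \left(81 + 60\right)} = \frac{-20080 + 6 \sqrt{226}}{28622 + 18 \cdot 141} = \frac{-20080 + 6 \sqrt{226}}{28622 + 2538} = \frac{-20080 + 6 \sqrt{226}}{31160} = \left(-20080 + 6 \sqrt{226}\right) \frac{1}{31160} = - \frac{502}{779} + \frac{3 \sqrt{226}}{15580}$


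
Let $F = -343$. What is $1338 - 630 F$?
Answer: $217428$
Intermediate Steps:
$1338 - 630 F = 1338 - -216090 = 1338 + 216090 = 217428$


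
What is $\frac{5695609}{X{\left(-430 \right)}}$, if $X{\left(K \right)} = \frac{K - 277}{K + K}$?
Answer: $\frac{4898223740}{707} \approx 6.9282 \cdot 10^{6}$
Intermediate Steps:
$X{\left(K \right)} = \frac{-277 + K}{2 K}$
$\frac{5695609}{X{\left(-430 \right)}} = \frac{5695609}{\frac{1}{2} \frac{1}{-430} \left(-277 - 430\right)} = \frac{5695609}{\frac{1}{2} \left(- \frac{1}{430}\right) \left(-707\right)} = \frac{5695609}{\frac{707}{860}} = 5695609 \cdot \frac{860}{707} = \frac{4898223740}{707}$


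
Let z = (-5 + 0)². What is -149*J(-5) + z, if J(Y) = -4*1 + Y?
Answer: 1366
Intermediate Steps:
J(Y) = -4 + Y
z = 25 (z = (-5)² = 25)
-149*J(-5) + z = -149*(-4 - 5) + 25 = -149*(-9) + 25 = 1341 + 25 = 1366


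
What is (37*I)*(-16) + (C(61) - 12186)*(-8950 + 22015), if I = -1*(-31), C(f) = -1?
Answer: -159241507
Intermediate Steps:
I = 31
(37*I)*(-16) + (C(61) - 12186)*(-8950 + 22015) = (37*31)*(-16) + (-1 - 12186)*(-8950 + 22015) = 1147*(-16) - 12187*13065 = -18352 - 159223155 = -159241507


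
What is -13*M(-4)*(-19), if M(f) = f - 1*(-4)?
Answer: 0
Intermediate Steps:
M(f) = 4 + f (M(f) = f + 4 = 4 + f)
-13*M(-4)*(-19) = -13*(4 - 4)*(-19) = -13*0*(-19) = 0*(-19) = 0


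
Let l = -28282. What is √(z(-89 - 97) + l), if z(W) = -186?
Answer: 2*I*√7117 ≈ 168.72*I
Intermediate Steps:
√(z(-89 - 97) + l) = √(-186 - 28282) = √(-28468) = 2*I*√7117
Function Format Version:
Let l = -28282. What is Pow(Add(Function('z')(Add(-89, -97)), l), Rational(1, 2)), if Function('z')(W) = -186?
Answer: Mul(2, I, Pow(7117, Rational(1, 2))) ≈ Mul(168.72, I)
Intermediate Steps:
Pow(Add(Function('z')(Add(-89, -97)), l), Rational(1, 2)) = Pow(Add(-186, -28282), Rational(1, 2)) = Pow(-28468, Rational(1, 2)) = Mul(2, I, Pow(7117, Rational(1, 2)))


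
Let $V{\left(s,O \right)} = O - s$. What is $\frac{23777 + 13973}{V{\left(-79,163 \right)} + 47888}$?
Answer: $\frac{3775}{4813} \approx 0.78433$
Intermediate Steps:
$\frac{23777 + 13973}{V{\left(-79,163 \right)} + 47888} = \frac{23777 + 13973}{\left(163 - -79\right) + 47888} = \frac{37750}{\left(163 + 79\right) + 47888} = \frac{37750}{242 + 47888} = \frac{37750}{48130} = 37750 \cdot \frac{1}{48130} = \frac{3775}{4813}$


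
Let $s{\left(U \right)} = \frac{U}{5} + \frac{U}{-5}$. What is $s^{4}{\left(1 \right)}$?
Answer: $0$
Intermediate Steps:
$s{\left(U \right)} = 0$ ($s{\left(U \right)} = U \frac{1}{5} + U \left(- \frac{1}{5}\right) = \frac{U}{5} - \frac{U}{5} = 0$)
$s^{4}{\left(1 \right)} = 0^{4} = 0$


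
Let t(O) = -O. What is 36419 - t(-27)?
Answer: 36392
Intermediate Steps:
36419 - t(-27) = 36419 - (-1)*(-27) = 36419 - 1*27 = 36419 - 27 = 36392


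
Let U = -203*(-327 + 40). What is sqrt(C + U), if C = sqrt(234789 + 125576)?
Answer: sqrt(58261 + sqrt(360365)) ≈ 242.61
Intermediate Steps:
U = 58261 (U = -203*(-287) = 58261)
C = sqrt(360365) ≈ 600.30
sqrt(C + U) = sqrt(sqrt(360365) + 58261) = sqrt(58261 + sqrt(360365))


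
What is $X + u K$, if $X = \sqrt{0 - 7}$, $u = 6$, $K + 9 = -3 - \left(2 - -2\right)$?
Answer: $-96 + i \sqrt{7} \approx -96.0 + 2.6458 i$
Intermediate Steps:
$K = -16$ ($K = -9 - \left(5 + 2\right) = -9 - 7 = -16$)
$X = i \sqrt{7}$ ($X = \sqrt{-7} = i \sqrt{7} \approx 2.6458 i$)
$X + u K = i \sqrt{7} + 6 \left(-16\right) = i \sqrt{7} - 96 = -96 + i \sqrt{7}$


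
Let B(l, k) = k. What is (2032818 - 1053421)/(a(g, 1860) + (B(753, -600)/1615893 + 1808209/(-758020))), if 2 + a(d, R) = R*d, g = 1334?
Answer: 399881008486016140/1013071307850001681 ≈ 0.39472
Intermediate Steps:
a(d, R) = -2 + R*d
(2032818 - 1053421)/(a(g, 1860) + (B(753, -600)/1615893 + 1808209/(-758020))) = (2032818 - 1053421)/((-2 + 1860*1334) + (-600/1615893 + 1808209/(-758020))) = 979397/((-2 + 2481240) + (-600*1/1615893 + 1808209*(-1/758020))) = 979397/(2481238 + (-200/538631 - 1808209/758020)) = 979397/(2481238 - 974109025879/408293070620) = 979397/(1013071307850001681/408293070620) = 979397*(408293070620/1013071307850001681) = 399881008486016140/1013071307850001681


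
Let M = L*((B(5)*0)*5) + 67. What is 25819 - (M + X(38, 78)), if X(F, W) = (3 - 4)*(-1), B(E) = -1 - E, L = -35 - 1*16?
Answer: 25751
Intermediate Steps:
L = -51 (L = -35 - 16 = -51)
X(F, W) = 1 (X(F, W) = -1*(-1) = 1)
M = 67 (M = -51*(-1 - 1*5)*0*5 + 67 = -51*(-1 - 5)*0*5 + 67 = -51*(-6*0)*5 + 67 = -0*5 + 67 = -51*0 + 67 = 0 + 67 = 67)
25819 - (M + X(38, 78)) = 25819 - (67 + 1) = 25819 - 1*68 = 25819 - 68 = 25751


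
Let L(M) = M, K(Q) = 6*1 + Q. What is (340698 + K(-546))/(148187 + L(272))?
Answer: 340158/148459 ≈ 2.2913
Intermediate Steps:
K(Q) = 6 + Q
(340698 + K(-546))/(148187 + L(272)) = (340698 + (6 - 546))/(148187 + 272) = (340698 - 540)/148459 = 340158*(1/148459) = 340158/148459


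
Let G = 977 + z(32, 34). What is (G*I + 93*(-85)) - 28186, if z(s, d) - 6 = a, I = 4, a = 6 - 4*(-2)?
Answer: -32103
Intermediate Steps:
a = 14 (a = 6 + 8 = 14)
z(s, d) = 20 (z(s, d) = 6 + 14 = 20)
G = 997 (G = 977 + 20 = 997)
(G*I + 93*(-85)) - 28186 = (997*4 + 93*(-85)) - 28186 = (3988 - 7905) - 28186 = -3917 - 28186 = -32103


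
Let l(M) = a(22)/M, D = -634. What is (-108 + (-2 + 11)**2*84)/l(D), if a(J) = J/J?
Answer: -4245264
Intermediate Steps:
a(J) = 1
l(M) = 1/M
(-108 + (-2 + 11)**2*84)/l(D) = (-108 + (-2 + 11)**2*84)/(1/(-634)) = (-108 + 9**2*84)/(-1/634) = (-108 + 81*84)*(-634) = (-108 + 6804)*(-634) = 6696*(-634) = -4245264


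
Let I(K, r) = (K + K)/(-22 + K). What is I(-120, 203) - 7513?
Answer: -533303/71 ≈ -7511.3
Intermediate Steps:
I(K, r) = 2*K/(-22 + K) (I(K, r) = (2*K)/(-22 + K) = 2*K/(-22 + K))
I(-120, 203) - 7513 = 2*(-120)/(-22 - 120) - 7513 = 2*(-120)/(-142) - 7513 = 2*(-120)*(-1/142) - 7513 = 120/71 - 7513 = -533303/71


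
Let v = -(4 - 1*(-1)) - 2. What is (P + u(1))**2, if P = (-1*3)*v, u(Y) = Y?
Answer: 484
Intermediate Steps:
v = -7 (v = -(4 + 1) - 2 = -1*5 - 2 = -5 - 2 = -7)
P = 21 (P = -1*3*(-7) = -3*(-7) = 21)
(P + u(1))**2 = (21 + 1)**2 = 22**2 = 484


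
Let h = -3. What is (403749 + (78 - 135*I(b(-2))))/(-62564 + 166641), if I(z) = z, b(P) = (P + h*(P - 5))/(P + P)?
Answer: 1617873/416308 ≈ 3.8862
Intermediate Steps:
b(P) = (15 - 2*P)/(2*P) (b(P) = (P - 3*(P - 5))/(P + P) = (P - 3*(-5 + P))/((2*P)) = (P + (15 - 3*P))*(1/(2*P)) = (15 - 2*P)*(1/(2*P)) = (15 - 2*P)/(2*P))
(403749 + (78 - 135*I(b(-2))))/(-62564 + 166641) = (403749 + (78 - 135*(15/2 - 1*(-2))/(-2)))/(-62564 + 166641) = (403749 + (78 - (-135)*(15/2 + 2)/2))/104077 = (403749 + (78 - (-135)*19/(2*2)))*(1/104077) = (403749 + (78 - 135*(-19/4)))*(1/104077) = (403749 + (78 + 2565/4))*(1/104077) = (403749 + 2877/4)*(1/104077) = (1617873/4)*(1/104077) = 1617873/416308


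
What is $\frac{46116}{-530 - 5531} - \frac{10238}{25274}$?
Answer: $- \frac{613794151}{76592857} \approx -8.0137$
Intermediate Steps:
$\frac{46116}{-530 - 5531} - \frac{10238}{25274} = \frac{46116}{-6061} - \frac{5119}{12637} = 46116 \left(- \frac{1}{6061}\right) - \frac{5119}{12637} = - \frac{46116}{6061} - \frac{5119}{12637} = - \frac{613794151}{76592857}$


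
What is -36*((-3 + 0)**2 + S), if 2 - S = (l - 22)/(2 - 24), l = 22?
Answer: -396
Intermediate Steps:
S = 2 (S = 2 - (22 - 22)/(2 - 24) = 2 - 0/(-22) = 2 - 0*(-1)/22 = 2 - 1*0 = 2 + 0 = 2)
-36*((-3 + 0)**2 + S) = -36*((-3 + 0)**2 + 2) = -36*((-3)**2 + 2) = -36*(9 + 2) = -36*11 = -396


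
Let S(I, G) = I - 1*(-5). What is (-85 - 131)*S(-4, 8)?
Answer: -216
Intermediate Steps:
S(I, G) = 5 + I (S(I, G) = I + 5 = 5 + I)
(-85 - 131)*S(-4, 8) = (-85 - 131)*(5 - 4) = -216*1 = -216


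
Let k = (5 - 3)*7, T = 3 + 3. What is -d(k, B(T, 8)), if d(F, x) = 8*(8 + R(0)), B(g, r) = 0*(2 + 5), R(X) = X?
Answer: -64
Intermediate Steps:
T = 6
B(g, r) = 0 (B(g, r) = 0*7 = 0)
k = 14 (k = 2*7 = 14)
d(F, x) = 64 (d(F, x) = 8*(8 + 0) = 8*8 = 64)
-d(k, B(T, 8)) = -1*64 = -64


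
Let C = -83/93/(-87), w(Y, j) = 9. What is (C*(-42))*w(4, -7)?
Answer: -3486/899 ≈ -3.8776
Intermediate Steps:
C = 83/8091 (C = -83*1/93*(-1/87) = -83/93*(-1/87) = 83/8091 ≈ 0.010258)
(C*(-42))*w(4, -7) = ((83/8091)*(-42))*9 = -1162/2697*9 = -3486/899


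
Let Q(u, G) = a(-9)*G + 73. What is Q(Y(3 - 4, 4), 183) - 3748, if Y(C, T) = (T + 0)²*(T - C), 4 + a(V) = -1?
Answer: -4590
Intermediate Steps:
a(V) = -5 (a(V) = -4 - 1 = -5)
Y(C, T) = T²*(T - C)
Q(u, G) = 73 - 5*G (Q(u, G) = -5*G + 73 = 73 - 5*G)
Q(Y(3 - 4, 4), 183) - 3748 = (73 - 5*183) - 3748 = (73 - 915) - 3748 = -842 - 3748 = -4590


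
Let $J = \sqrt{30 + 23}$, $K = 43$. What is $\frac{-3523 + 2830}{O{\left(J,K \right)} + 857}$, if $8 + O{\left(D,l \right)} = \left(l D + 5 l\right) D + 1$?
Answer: $- \frac{2168397}{7340716} + \frac{148995 \sqrt{53}}{7340716} \approx -0.14763$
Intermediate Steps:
$J = \sqrt{53} \approx 7.2801$
$O{\left(D,l \right)} = -7 + D \left(5 l + D l\right)$ ($O{\left(D,l \right)} = -8 + \left(\left(l D + 5 l\right) D + 1\right) = -8 + \left(\left(D l + 5 l\right) D + 1\right) = -8 + \left(\left(5 l + D l\right) D + 1\right) = -8 + \left(D \left(5 l + D l\right) + 1\right) = -8 + \left(1 + D \left(5 l + D l\right)\right) = -7 + D \left(5 l + D l\right)$)
$\frac{-3523 + 2830}{O{\left(J,K \right)} + 857} = \frac{-3523 + 2830}{\left(-7 + 43 \left(\sqrt{53}\right)^{2} + 5 \sqrt{53} \cdot 43\right) + 857} = - \frac{693}{\left(-7 + 43 \cdot 53 + 215 \sqrt{53}\right) + 857} = - \frac{693}{\left(-7 + 2279 + 215 \sqrt{53}\right) + 857} = - \frac{693}{\left(2272 + 215 \sqrt{53}\right) + 857} = - \frac{693}{3129 + 215 \sqrt{53}}$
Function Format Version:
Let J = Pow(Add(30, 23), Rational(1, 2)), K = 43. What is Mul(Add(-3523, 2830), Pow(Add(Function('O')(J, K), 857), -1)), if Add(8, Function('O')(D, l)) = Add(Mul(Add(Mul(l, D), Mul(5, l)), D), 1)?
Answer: Add(Rational(-2168397, 7340716), Mul(Rational(148995, 7340716), Pow(53, Rational(1, 2)))) ≈ -0.14763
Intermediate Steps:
J = Pow(53, Rational(1, 2)) ≈ 7.2801
Function('O')(D, l) = Add(-7, Mul(D, Add(Mul(5, l), Mul(D, l)))) (Function('O')(D, l) = Add(-8, Add(Mul(Add(Mul(l, D), Mul(5, l)), D), 1)) = Add(-8, Add(Mul(Add(Mul(D, l), Mul(5, l)), D), 1)) = Add(-8, Add(Mul(Add(Mul(5, l), Mul(D, l)), D), 1)) = Add(-8, Add(Mul(D, Add(Mul(5, l), Mul(D, l))), 1)) = Add(-8, Add(1, Mul(D, Add(Mul(5, l), Mul(D, l))))) = Add(-7, Mul(D, Add(Mul(5, l), Mul(D, l)))))
Mul(Add(-3523, 2830), Pow(Add(Function('O')(J, K), 857), -1)) = Mul(Add(-3523, 2830), Pow(Add(Add(-7, Mul(43, Pow(Pow(53, Rational(1, 2)), 2)), Mul(5, Pow(53, Rational(1, 2)), 43)), 857), -1)) = Mul(-693, Pow(Add(Add(-7, Mul(43, 53), Mul(215, Pow(53, Rational(1, 2)))), 857), -1)) = Mul(-693, Pow(Add(Add(-7, 2279, Mul(215, Pow(53, Rational(1, 2)))), 857), -1)) = Mul(-693, Pow(Add(Add(2272, Mul(215, Pow(53, Rational(1, 2)))), 857), -1)) = Mul(-693, Pow(Add(3129, Mul(215, Pow(53, Rational(1, 2)))), -1))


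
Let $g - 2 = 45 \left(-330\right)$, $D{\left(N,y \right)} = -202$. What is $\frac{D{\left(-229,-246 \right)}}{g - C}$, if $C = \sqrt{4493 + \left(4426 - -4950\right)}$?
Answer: $\frac{2999296}{220449235} - \frac{606 \sqrt{1541}}{220449235} \approx 0.013497$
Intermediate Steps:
$C = 3 \sqrt{1541}$ ($C = \sqrt{4493 + \left(4426 + 4950\right)} = \sqrt{4493 + 9376} = \sqrt{13869} = 3 \sqrt{1541} \approx 117.77$)
$g = -14848$ ($g = 2 + 45 \left(-330\right) = 2 - 14850 = -14848$)
$\frac{D{\left(-229,-246 \right)}}{g - C} = - \frac{202}{-14848 - 3 \sqrt{1541}}$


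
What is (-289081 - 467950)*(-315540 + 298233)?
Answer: 13101935517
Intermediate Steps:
(-289081 - 467950)*(-315540 + 298233) = -757031*(-17307) = 13101935517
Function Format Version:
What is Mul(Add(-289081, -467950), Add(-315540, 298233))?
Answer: 13101935517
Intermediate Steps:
Mul(Add(-289081, -467950), Add(-315540, 298233)) = Mul(-757031, -17307) = 13101935517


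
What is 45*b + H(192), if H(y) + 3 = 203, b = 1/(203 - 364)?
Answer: 32155/161 ≈ 199.72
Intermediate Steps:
b = -1/161 (b = 1/(-161) = -1/161 ≈ -0.0062112)
H(y) = 200 (H(y) = -3 + 203 = 200)
45*b + H(192) = 45*(-1/161) + 200 = -45/161 + 200 = 32155/161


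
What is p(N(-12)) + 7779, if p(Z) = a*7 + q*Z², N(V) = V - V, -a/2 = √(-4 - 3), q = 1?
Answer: 7779 - 14*I*√7 ≈ 7779.0 - 37.041*I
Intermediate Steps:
a = -2*I*√7 (a = -2*√(-4 - 3) = -2*I*√7 ≈ -5.2915*I)
N(V) = 0
p(Z) = Z² - 14*I*√7 (p(Z) = -2*I*√7*7 + 1*Z² = -14*I*√7 + Z² = Z² - 14*I*√7)
p(N(-12)) + 7779 = (0² - 14*I*√7) + 7779 = (0 - 14*I*√7) + 7779 = -14*I*√7 + 7779 = 7779 - 14*I*√7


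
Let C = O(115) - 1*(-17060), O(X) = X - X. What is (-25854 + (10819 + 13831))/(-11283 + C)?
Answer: -1204/5777 ≈ -0.20841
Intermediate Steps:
O(X) = 0
C = 17060 (C = 0 - 1*(-17060) = 0 + 17060 = 17060)
(-25854 + (10819 + 13831))/(-11283 + C) = (-25854 + (10819 + 13831))/(-11283 + 17060) = (-25854 + 24650)/5777 = -1204*1/5777 = -1204/5777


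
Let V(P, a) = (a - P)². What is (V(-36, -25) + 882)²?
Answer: 1006009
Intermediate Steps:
(V(-36, -25) + 882)² = ((-36 - 1*(-25))² + 882)² = ((-36 + 25)² + 882)² = ((-11)² + 882)² = (121 + 882)² = 1003² = 1006009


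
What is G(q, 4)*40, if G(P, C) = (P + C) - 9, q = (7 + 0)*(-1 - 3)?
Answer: -1320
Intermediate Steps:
q = -28 (q = 7*(-4) = -28)
G(P, C) = -9 + C + P (G(P, C) = (C + P) - 9 = -9 + C + P)
G(q, 4)*40 = (-9 + 4 - 28)*40 = -33*40 = -1320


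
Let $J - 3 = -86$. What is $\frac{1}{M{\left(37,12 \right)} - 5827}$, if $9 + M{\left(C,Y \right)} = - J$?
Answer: $- \frac{1}{5753} \approx -0.00017382$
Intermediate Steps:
$J = -83$ ($J = 3 - 86 = -83$)
$M{\left(C,Y \right)} = 74$ ($M{\left(C,Y \right)} = -9 - -83 = -9 + 83 = 74$)
$\frac{1}{M{\left(37,12 \right)} - 5827} = \frac{1}{74 - 5827} = \frac{1}{-5753} = - \frac{1}{5753}$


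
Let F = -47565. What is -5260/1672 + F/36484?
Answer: -4847045/1089308 ≈ -4.4497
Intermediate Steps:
-5260/1672 + F/36484 = -5260/1672 - 47565/36484 = -5260*1/1672 - 47565*1/36484 = -1315/418 - 6795/5212 = -4847045/1089308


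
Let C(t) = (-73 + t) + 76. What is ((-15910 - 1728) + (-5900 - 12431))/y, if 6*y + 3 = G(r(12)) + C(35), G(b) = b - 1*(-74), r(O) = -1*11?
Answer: -107907/49 ≈ -2202.2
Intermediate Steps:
r(O) = -11
G(b) = 74 + b (G(b) = b + 74 = 74 + b)
C(t) = 3 + t
y = 49/3 (y = -1/2 + ((74 - 11) + (3 + 35))/6 = -1/2 + (63 + 38)/6 = -1/2 + (1/6)*101 = -1/2 + 101/6 = 49/3 ≈ 16.333)
((-15910 - 1728) + (-5900 - 12431))/y = ((-15910 - 1728) + (-5900 - 12431))/(49/3) = (-17638 - 18331)*(3/49) = -35969*3/49 = -107907/49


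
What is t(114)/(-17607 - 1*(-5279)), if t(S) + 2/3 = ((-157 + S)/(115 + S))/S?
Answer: 17447/321834768 ≈ 5.4211e-5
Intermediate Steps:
t(S) = -⅔ + (-157 + S)/(S*(115 + S)) (t(S) = -⅔ + ((-157 + S)/(115 + S))/S = -⅔ + (-157 + S)/(S*(115 + S)))
t(114)/(-17607 - 1*(-5279)) = ((⅓)*(-471 - 227*114 - 2*114²)/(114*(115 + 114)))/(-17607 - 1*(-5279)) = ((⅓)*(1/114)*(-471 - 25878 - 2*12996)/229)/(-17607 + 5279) = ((⅓)*(1/114)*(1/229)*(-471 - 25878 - 25992))/(-12328) = ((⅓)*(1/114)*(1/229)*(-52341))*(-1/12328) = -17447/26106*(-1/12328) = 17447/321834768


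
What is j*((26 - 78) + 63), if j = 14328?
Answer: 157608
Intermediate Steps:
j*((26 - 78) + 63) = 14328*((26 - 78) + 63) = 14328*(-52 + 63) = 14328*11 = 157608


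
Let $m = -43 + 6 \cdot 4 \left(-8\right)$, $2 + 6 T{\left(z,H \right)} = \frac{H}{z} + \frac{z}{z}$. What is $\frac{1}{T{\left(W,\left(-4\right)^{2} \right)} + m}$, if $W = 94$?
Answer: $- \frac{94}{22103} \approx -0.0042528$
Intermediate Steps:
$T{\left(z,H \right)} = - \frac{1}{6} + \frac{H}{6 z}$ ($T{\left(z,H \right)} = - \frac{1}{3} + \frac{\frac{H}{z} + \frac{z}{z}}{6} = - \frac{1}{3} + \frac{\frac{H}{z} + 1}{6} = - \frac{1}{3} + \frac{1 + \frac{H}{z}}{6} = - \frac{1}{3} + \left(\frac{1}{6} + \frac{H}{6 z}\right) = - \frac{1}{6} + \frac{H}{6 z}$)
$m = -235$ ($m = -43 + 24 \left(-8\right) = -43 - 192 = -235$)
$\frac{1}{T{\left(W,\left(-4\right)^{2} \right)} + m} = \frac{1}{\frac{\left(-4\right)^{2} - 94}{6 \cdot 94} - 235} = \frac{1}{\frac{1}{6} \cdot \frac{1}{94} \left(16 - 94\right) - 235} = \frac{1}{\frac{1}{6} \cdot \frac{1}{94} \left(-78\right) - 235} = \frac{1}{- \frac{13}{94} - 235} = \frac{1}{- \frac{22103}{94}} = - \frac{94}{22103}$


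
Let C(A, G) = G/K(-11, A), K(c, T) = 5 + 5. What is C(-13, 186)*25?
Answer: 465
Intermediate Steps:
K(c, T) = 10
C(A, G) = G/10
C(-13, 186)*25 = ((⅒)*186)*25 = (93/5)*25 = 465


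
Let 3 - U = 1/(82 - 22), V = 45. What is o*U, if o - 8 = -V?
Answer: -6623/60 ≈ -110.38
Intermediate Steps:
o = -37 (o = 8 - 1*45 = 8 - 45 = -37)
U = 179/60 (U = 3 - 1/(82 - 22) = 3 - 1/60 = 179/60 ≈ 2.9833)
o*U = -37*179/60 = -6623/60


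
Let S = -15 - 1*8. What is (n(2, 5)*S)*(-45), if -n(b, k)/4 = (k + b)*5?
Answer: -144900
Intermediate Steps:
S = -23 (S = -15 - 8 = -23)
n(b, k) = -20*b - 20*k (n(b, k) = -4*(k + b)*5 = -4*(b + k)*5 = -4*(5*b + 5*k) = -20*b - 20*k)
(n(2, 5)*S)*(-45) = ((-20*2 - 20*5)*(-23))*(-45) = ((-40 - 100)*(-23))*(-45) = -140*(-23)*(-45) = 3220*(-45) = -144900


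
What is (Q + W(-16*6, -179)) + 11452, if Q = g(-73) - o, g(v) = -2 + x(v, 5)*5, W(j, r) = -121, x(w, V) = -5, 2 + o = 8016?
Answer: 3290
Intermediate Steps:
o = 8014 (o = -2 + 8016 = 8014)
g(v) = -27 (g(v) = -2 - 5*5 = -2 - 25 = -27)
Q = -8041 (Q = -27 - 1*8014 = -27 - 8014 = -8041)
(Q + W(-16*6, -179)) + 11452 = (-8041 - 121) + 11452 = -8162 + 11452 = 3290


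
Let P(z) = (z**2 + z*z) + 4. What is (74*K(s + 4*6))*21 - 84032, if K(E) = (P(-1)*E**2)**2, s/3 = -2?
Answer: 5872693312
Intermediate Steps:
s = -6 (s = 3*(-2) = -6)
P(z) = 4 + 2*z**2 (P(z) = (z**2 + z**2) + 4 = 2*z**2 + 4 = 4 + 2*z**2)
K(E) = 36*E**4 (K(E) = ((4 + 2*(-1)**2)*E**2)**2 = ((4 + 2*1)*E**2)**2 = ((4 + 2)*E**2)**2 = (6*E**2)**2 = 36*E**4)
(74*K(s + 4*6))*21 - 84032 = (74*(36*(-6 + 4*6)**4))*21 - 84032 = (74*(36*(-6 + 24)**4))*21 - 84032 = (74*(36*18**4))*21 - 84032 = (74*(36*104976))*21 - 84032 = (74*3779136)*21 - 84032 = 279656064*21 - 84032 = 5872777344 - 84032 = 5872693312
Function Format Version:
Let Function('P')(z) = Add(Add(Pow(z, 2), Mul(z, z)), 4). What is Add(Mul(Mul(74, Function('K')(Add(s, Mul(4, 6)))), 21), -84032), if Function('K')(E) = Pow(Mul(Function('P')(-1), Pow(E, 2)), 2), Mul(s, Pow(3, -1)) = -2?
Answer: 5872693312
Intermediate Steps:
s = -6 (s = Mul(3, -2) = -6)
Function('P')(z) = Add(4, Mul(2, Pow(z, 2))) (Function('P')(z) = Add(Add(Pow(z, 2), Pow(z, 2)), 4) = Add(Mul(2, Pow(z, 2)), 4) = Add(4, Mul(2, Pow(z, 2))))
Function('K')(E) = Mul(36, Pow(E, 4)) (Function('K')(E) = Pow(Mul(Add(4, Mul(2, Pow(-1, 2))), Pow(E, 2)), 2) = Pow(Mul(Add(4, Mul(2, 1)), Pow(E, 2)), 2) = Pow(Mul(Add(4, 2), Pow(E, 2)), 2) = Pow(Mul(6, Pow(E, 2)), 2) = Mul(36, Pow(E, 4)))
Add(Mul(Mul(74, Function('K')(Add(s, Mul(4, 6)))), 21), -84032) = Add(Mul(Mul(74, Mul(36, Pow(Add(-6, Mul(4, 6)), 4))), 21), -84032) = Add(Mul(Mul(74, Mul(36, Pow(Add(-6, 24), 4))), 21), -84032) = Add(Mul(Mul(74, Mul(36, Pow(18, 4))), 21), -84032) = Add(Mul(Mul(74, Mul(36, 104976)), 21), -84032) = Add(Mul(Mul(74, 3779136), 21), -84032) = Add(Mul(279656064, 21), -84032) = Add(5872777344, -84032) = 5872693312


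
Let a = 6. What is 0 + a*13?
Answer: 78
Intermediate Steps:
0 + a*13 = 0 + 6*13 = 0 + 78 = 78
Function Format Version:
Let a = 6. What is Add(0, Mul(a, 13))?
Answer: 78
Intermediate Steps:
Add(0, Mul(a, 13)) = Add(0, Mul(6, 13)) = Add(0, 78) = 78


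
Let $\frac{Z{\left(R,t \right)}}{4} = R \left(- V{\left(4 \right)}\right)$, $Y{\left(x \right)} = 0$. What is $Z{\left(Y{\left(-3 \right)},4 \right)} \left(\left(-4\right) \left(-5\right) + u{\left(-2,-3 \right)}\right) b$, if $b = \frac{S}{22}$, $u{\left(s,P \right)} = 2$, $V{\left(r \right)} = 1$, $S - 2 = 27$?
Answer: $0$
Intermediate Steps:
$S = 29$ ($S = 2 + 27 = 29$)
$Z{\left(R,t \right)} = - 4 R$ ($Z{\left(R,t \right)} = 4 R \left(\left(-1\right) 1\right) = 4 R \left(-1\right) = 4 \left(- R\right) = - 4 R$)
$b = \frac{29}{22} \approx 1.3182$
$Z{\left(Y{\left(-3 \right)},4 \right)} \left(\left(-4\right) \left(-5\right) + u{\left(-2,-3 \right)}\right) b = \left(-4\right) 0 \left(\left(-4\right) \left(-5\right) + 2\right) \frac{29}{22} = 0 \left(20 + 2\right) \frac{29}{22} = 0 \cdot 22 \cdot \frac{29}{22} = 0 \cdot \frac{29}{22} = 0$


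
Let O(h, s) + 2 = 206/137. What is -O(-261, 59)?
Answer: 68/137 ≈ 0.49635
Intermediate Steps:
O(h, s) = -68/137 (O(h, s) = -2 + 206/137 = -68/137)
-O(-261, 59) = -1*(-68/137) = 68/137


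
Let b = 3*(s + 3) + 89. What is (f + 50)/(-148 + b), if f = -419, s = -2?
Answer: 369/56 ≈ 6.5893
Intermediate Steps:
b = 92 (b = 3*(-2 + 3) + 89 = 3*1 + 89 = 3 + 89 = 92)
(f + 50)/(-148 + b) = (-419 + 50)/(-148 + 92) = -369/(-56) = -369*(-1/56) = 369/56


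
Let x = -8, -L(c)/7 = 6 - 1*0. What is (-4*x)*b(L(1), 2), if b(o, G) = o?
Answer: -1344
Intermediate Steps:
L(c) = -42 (L(c) = -7*(6 - 1*0) = -7*(6 + 0) = -7*6 = -42)
(-4*x)*b(L(1), 2) = -4*(-8)*(-42) = 32*(-42) = -1344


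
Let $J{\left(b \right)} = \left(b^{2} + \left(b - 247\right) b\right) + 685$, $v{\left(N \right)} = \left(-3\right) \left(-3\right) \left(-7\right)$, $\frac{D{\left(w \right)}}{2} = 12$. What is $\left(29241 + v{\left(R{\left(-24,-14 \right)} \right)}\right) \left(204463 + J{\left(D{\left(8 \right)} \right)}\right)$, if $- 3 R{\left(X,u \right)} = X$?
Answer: $5846454216$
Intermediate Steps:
$D{\left(w \right)} = 24$ ($D{\left(w \right)} = 2 \cdot 12 = 24$)
$R{\left(X,u \right)} = - \frac{X}{3}$
$v{\left(N \right)} = -63$ ($v{\left(N \right)} = 9 \left(-7\right) = -63$)
$J{\left(b \right)} = 685 + b^{2} + b \left(-247 + b\right)$ ($J{\left(b \right)} = \left(b^{2} + \left(b - 247\right) b\right) + 685 = \left(b^{2} + \left(-247 + b\right) b\right) + 685 = \left(b^{2} + b \left(-247 + b\right)\right) + 685 = 685 + b^{2} + b \left(-247 + b\right)$)
$\left(29241 + v{\left(R{\left(-24,-14 \right)} \right)}\right) \left(204463 + J{\left(D{\left(8 \right)} \right)}\right) = \left(29241 - 63\right) \left(204463 + \left(685 - 5928 + 2 \cdot 24^{2}\right)\right) = 29178 \left(204463 + \left(685 - 5928 + 2 \cdot 576\right)\right) = 29178 \left(204463 + \left(685 - 5928 + 1152\right)\right) = 29178 \left(204463 - 4091\right) = 29178 \cdot 200372 = 5846454216$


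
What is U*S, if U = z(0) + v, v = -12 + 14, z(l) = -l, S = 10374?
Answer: 20748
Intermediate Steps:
v = 2
U = 2 (U = -1*0 + 2 = 0 + 2 = 2)
U*S = 2*10374 = 20748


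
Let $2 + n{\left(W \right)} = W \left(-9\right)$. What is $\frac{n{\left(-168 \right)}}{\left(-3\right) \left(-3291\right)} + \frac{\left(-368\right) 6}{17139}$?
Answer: $\frac{1360102}{56404449} \approx 0.024113$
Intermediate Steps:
$n{\left(W \right)} = -2 - 9 W$ ($n{\left(W \right)} = -2 + W \left(-9\right) = -2 - 9 W$)
$\frac{n{\left(-168 \right)}}{\left(-3\right) \left(-3291\right)} + \frac{\left(-368\right) 6}{17139} = \frac{-2 - -1512}{\left(-3\right) \left(-3291\right)} + \frac{\left(-368\right) 6}{17139} = \frac{-2 + 1512}{9873} - \frac{736}{5713} = 1510 \cdot \frac{1}{9873} - \frac{736}{5713} = \frac{1510}{9873} - \frac{736}{5713} = \frac{1360102}{56404449}$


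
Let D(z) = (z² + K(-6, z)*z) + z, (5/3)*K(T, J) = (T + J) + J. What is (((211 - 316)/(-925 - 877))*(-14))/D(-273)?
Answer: -175/35326408 ≈ -4.9538e-6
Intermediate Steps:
K(T, J) = 3*T/5 + 6*J/5 (K(T, J) = 3*((T + J) + J)/5 = 3*((J + T) + J)/5 = 3*(T + 2*J)/5 = 3*T/5 + 6*J/5)
D(z) = z + z² + z*(-18/5 + 6*z/5) (D(z) = (z² + ((⅗)*(-6) + 6*z/5)*z) + z = (z² + (-18/5 + 6*z/5)*z) + z = (z² + z*(-18/5 + 6*z/5)) + z = z + z² + z*(-18/5 + 6*z/5))
(((211 - 316)/(-925 - 877))*(-14))/D(-273) = (((211 - 316)/(-925 - 877))*(-14))/(((⅕)*(-273)*(-13 + 11*(-273)))) = (-105/(-1802)*(-14))/(((⅕)*(-273)*(-13 - 3003))) = (-105*(-1/1802)*(-14))/(((⅕)*(-273)*(-3016))) = ((105/1802)*(-14))/(823368/5) = -735/901*5/823368 = -175/35326408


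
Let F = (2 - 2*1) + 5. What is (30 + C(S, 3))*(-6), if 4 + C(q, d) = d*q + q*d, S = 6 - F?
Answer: -192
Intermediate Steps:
F = 5 (F = (2 - 2) + 5 = 0 + 5 = 5)
S = 1 (S = 6 - 1*5 = 6 - 5 = 1)
C(q, d) = -4 + 2*d*q (C(q, d) = -4 + (d*q + q*d) = -4 + (d*q + d*q) = -4 + 2*d*q)
(30 + C(S, 3))*(-6) = (30 + (-4 + 2*3*1))*(-6) = (30 + (-4 + 6))*(-6) = (30 + 2)*(-6) = 32*(-6) = -192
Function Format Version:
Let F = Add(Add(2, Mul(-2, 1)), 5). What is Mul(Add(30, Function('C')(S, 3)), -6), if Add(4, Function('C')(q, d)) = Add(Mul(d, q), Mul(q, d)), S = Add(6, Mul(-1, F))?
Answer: -192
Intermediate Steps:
F = 5 (F = Add(Add(2, -2), 5) = Add(0, 5) = 5)
S = 1 (S = Add(6, Mul(-1, 5)) = Add(6, -5) = 1)
Function('C')(q, d) = Add(-4, Mul(2, d, q)) (Function('C')(q, d) = Add(-4, Add(Mul(d, q), Mul(q, d))) = Add(-4, Add(Mul(d, q), Mul(d, q))) = Add(-4, Mul(2, d, q)))
Mul(Add(30, Function('C')(S, 3)), -6) = Mul(Add(30, Add(-4, Mul(2, 3, 1))), -6) = Mul(Add(30, Add(-4, 6)), -6) = Mul(Add(30, 2), -6) = Mul(32, -6) = -192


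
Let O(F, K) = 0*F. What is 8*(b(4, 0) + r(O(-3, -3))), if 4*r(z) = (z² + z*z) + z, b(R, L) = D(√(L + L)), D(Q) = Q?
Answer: 0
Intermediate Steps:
b(R, L) = √2*√L (b(R, L) = √(L + L) = √(2*L) = √2*√L)
O(F, K) = 0
r(z) = z²/2 + z/4 (r(z) = ((z² + z*z) + z)/4 = ((z² + z²) + z)/4 = (2*z² + z)/4 = (z + 2*z²)/4 = z²/2 + z/4)
8*(b(4, 0) + r(O(-3, -3))) = 8*(√2*√0 + (¼)*0*(1 + 2*0)) = 8*(√2*0 + (¼)*0*(1 + 0)) = 8*(0 + (¼)*0*1) = 8*(0 + 0) = 8*0 = 0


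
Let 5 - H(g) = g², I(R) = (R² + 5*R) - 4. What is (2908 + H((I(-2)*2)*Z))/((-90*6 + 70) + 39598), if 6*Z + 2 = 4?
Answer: 25817/352152 ≈ 0.073312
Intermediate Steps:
Z = ⅓ (Z = -⅓ + (⅙)*4 = -⅓ + ⅔ = ⅓ ≈ 0.33333)
I(R) = -4 + R² + 5*R
H(g) = 5 - g²
(2908 + H((I(-2)*2)*Z))/((-90*6 + 70) + 39598) = (2908 + (5 - (((-4 + (-2)² + 5*(-2))*2)*(⅓))²))/((-90*6 + 70) + 39598) = (2908 + (5 - (((-4 + 4 - 10)*2)*(⅓))²))/((-540 + 70) + 39598) = (2908 + (5 - (-10*2*(⅓))²))/(-470 + 39598) = (2908 + (5 - (-20*⅓)²))/39128 = (2908 + (5 - (-20/3)²))*(1/39128) = (2908 + (5 - 1*400/9))*(1/39128) = (2908 + (5 - 400/9))*(1/39128) = (2908 - 355/9)*(1/39128) = (25817/9)*(1/39128) = 25817/352152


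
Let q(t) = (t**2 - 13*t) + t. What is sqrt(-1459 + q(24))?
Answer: I*sqrt(1171) ≈ 34.22*I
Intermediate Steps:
q(t) = t**2 - 12*t
sqrt(-1459 + q(24)) = sqrt(-1459 + 24*(-12 + 24)) = sqrt(-1459 + 24*12) = sqrt(-1459 + 288) = sqrt(-1171) = I*sqrt(1171)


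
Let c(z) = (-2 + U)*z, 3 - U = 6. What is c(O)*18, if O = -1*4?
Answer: 360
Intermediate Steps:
U = -3 (U = 3 - 1*6 = 3 - 6 = -3)
O = -4
c(z) = -5*z (c(z) = (-2 - 3)*z = -5*z)
c(O)*18 = -5*(-4)*18 = 20*18 = 360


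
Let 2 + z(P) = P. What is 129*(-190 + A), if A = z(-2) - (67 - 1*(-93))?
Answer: -45666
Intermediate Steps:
z(P) = -2 + P
A = -164 (A = (-2 - 2) - (67 - 1*(-93)) = -4 - (67 + 93) = -4 - 1*160 = -4 - 160 = -164)
129*(-190 + A) = 129*(-190 - 164) = 129*(-354) = -45666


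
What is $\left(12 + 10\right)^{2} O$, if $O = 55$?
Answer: $26620$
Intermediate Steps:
$\left(12 + 10\right)^{2} O = \left(12 + 10\right)^{2} \cdot 55 = 22^{2} \cdot 55 = 484 \cdot 55 = 26620$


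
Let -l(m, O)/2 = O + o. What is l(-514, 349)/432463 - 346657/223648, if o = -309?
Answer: -149934218031/96719485024 ≈ -1.5502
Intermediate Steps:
l(m, O) = 618 - 2*O (l(m, O) = -2*(O - 309) = -2*(-309 + O) = 618 - 2*O)
l(-514, 349)/432463 - 346657/223648 = (618 - 2*349)/432463 - 346657/223648 = (618 - 698)*(1/432463) - 346657*1/223648 = -80*1/432463 - 346657/223648 = -80/432463 - 346657/223648 = -149934218031/96719485024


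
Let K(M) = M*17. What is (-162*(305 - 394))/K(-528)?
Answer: -2403/1496 ≈ -1.6063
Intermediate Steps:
K(M) = 17*M
(-162*(305 - 394))/K(-528) = (-162*(305 - 394))/((17*(-528))) = -162*(-89)/(-8976) = 14418*(-1/8976) = -2403/1496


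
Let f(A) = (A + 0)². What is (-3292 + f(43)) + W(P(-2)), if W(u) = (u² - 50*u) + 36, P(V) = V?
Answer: -1303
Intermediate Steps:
f(A) = A²
W(u) = 36 + u² - 50*u
(-3292 + f(43)) + W(P(-2)) = (-3292 + 43²) + (36 + (-2)² - 50*(-2)) = (-3292 + 1849) + (36 + 4 + 100) = -1443 + 140 = -1303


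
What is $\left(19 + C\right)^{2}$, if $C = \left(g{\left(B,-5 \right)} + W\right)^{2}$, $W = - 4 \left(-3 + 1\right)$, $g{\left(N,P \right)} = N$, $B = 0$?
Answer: $6889$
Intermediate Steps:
$W = 8$ ($W = \left(-4\right) \left(-2\right) = 8$)
$C = 64$ ($C = \left(0 + 8\right)^{2} = 8^{2} = 64$)
$\left(19 + C\right)^{2} = \left(19 + 64\right)^{2} = 83^{2} = 6889$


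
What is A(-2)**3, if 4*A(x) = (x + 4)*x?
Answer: -1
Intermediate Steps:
A(x) = x*(4 + x)/4 (A(x) = ((x + 4)*x)/4 = ((4 + x)*x)/4 = (x*(4 + x))/4 = x*(4 + x)/4)
A(-2)**3 = ((1/4)*(-2)*(4 - 2))**3 = ((1/4)*(-2)*2)**3 = (-1)**3 = -1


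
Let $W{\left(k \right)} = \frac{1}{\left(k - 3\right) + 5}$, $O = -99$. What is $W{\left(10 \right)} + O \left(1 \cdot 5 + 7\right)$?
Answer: $- \frac{14255}{12} \approx -1187.9$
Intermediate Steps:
$W{\left(k \right)} = \frac{1}{2 + k}$ ($W{\left(k \right)} = \frac{1}{\left(k - 3\right) + 5} = \frac{1}{\left(-3 + k\right) + 5} = \frac{1}{2 + k}$)
$W{\left(10 \right)} + O \left(1 \cdot 5 + 7\right) = \frac{1}{2 + 10} - 99 \left(1 \cdot 5 + 7\right) = \frac{1}{12} - 99 \left(5 + 7\right) = \frac{1}{12} - 1188 = - \frac{14255}{12}$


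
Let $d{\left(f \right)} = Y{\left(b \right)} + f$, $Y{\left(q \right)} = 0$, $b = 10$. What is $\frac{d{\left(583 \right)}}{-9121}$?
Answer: $- \frac{583}{9121} \approx -0.063918$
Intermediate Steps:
$d{\left(f \right)} = f$ ($d{\left(f \right)} = 0 + f = f$)
$\frac{d{\left(583 \right)}}{-9121} = \frac{583}{-9121} = 583 \left(- \frac{1}{9121}\right) = - \frac{583}{9121}$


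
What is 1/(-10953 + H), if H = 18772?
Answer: 1/7819 ≈ 0.00012789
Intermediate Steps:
1/(-10953 + H) = 1/(-10953 + 18772) = 1/7819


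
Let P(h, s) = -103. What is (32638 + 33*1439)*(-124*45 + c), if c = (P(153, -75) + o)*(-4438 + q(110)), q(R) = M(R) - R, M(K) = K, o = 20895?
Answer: -7393973139500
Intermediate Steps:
q(R) = 0 (q(R) = R - R = 0)
c = -92274896 (c = (-103 + 20895)*(-4438 + 0) = 20792*(-4438) = -92274896)
(32638 + 33*1439)*(-124*45 + c) = (32638 + 33*1439)*(-124*45 - 92274896) = (32638 + 47487)*(-5580 - 92274896) = 80125*(-92280476) = -7393973139500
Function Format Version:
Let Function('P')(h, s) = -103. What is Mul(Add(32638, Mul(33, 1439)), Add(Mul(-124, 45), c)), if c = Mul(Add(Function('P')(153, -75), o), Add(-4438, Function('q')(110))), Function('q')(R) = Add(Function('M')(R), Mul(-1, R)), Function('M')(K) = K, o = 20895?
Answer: -7393973139500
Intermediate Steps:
Function('q')(R) = 0 (Function('q')(R) = Add(R, Mul(-1, R)) = 0)
c = -92274896 (c = Mul(Add(-103, 20895), Add(-4438, 0)) = Mul(20792, -4438) = -92274896)
Mul(Add(32638, Mul(33, 1439)), Add(Mul(-124, 45), c)) = Mul(Add(32638, Mul(33, 1439)), Add(Mul(-124, 45), -92274896)) = Mul(Add(32638, 47487), Add(-5580, -92274896)) = Mul(80125, -92280476) = -7393973139500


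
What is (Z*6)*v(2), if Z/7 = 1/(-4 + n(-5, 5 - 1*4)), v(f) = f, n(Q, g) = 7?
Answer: 28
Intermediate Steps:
Z = 7/3 (Z = 7/(-4 + 7) = 7/3 ≈ 2.3333)
(Z*6)*v(2) = ((7/3)*6)*2 = 14*2 = 28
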